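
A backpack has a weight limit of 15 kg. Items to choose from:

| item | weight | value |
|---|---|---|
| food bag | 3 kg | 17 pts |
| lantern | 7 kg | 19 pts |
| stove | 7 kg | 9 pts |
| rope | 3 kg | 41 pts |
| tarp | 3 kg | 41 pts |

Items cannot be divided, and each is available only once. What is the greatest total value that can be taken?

101 pts

Check high-value combinations within 15 kg:
- lantern+rope+tarp: weight 7+3+3=13, value 19+41+41=101
- food bag+rope+tarp: weight 3+3+3=9, value 17+41+41=99
- stove+rope+tarp: weight 7+3+3=13, value 9+41+41=91
Best: 101 pts.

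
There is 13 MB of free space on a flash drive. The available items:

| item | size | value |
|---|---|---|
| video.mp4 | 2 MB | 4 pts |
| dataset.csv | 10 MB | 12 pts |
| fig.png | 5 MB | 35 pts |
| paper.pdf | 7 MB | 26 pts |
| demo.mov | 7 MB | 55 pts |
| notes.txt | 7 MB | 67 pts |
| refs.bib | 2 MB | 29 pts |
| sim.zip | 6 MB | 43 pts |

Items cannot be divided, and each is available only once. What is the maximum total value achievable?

110 pts

Check high-value combinations within 13 MB:
- notes.txt+sim.zip: size 7+6=13, value 67+43=110
- fig.png+refs.bib+sim.zip: size 5+2+6=13, value 35+29+43=107
- fig.png+notes.txt: size 5+7=12, value 35+67=102
- video.mp4+notes.txt+refs.bib: size 2+7+2=11, value 4+67+29=100
Best: 110 pts.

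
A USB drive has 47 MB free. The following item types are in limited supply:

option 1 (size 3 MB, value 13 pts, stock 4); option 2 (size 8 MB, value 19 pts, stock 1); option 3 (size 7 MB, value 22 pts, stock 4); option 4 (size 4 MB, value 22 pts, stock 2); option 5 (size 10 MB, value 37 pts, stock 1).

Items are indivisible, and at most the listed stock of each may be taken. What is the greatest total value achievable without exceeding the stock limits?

Top feasible selections:
- 4×option 1 + 2×option 3 + 2×option 4 + 1×option 5: size 44, value 177
- 4×option 1 + 3×option 3 + 1×option 4 + 1×option 5: size 47, value 177
- 4×option 1 + 1×option 2 + 1×option 3 + 2×option 4 + 1×option 5: size 45, value 174
- 2×option 1 + 3×option 3 + 2×option 4 + 1×option 5: size 45, value 173
Best: 177 pts.

177 pts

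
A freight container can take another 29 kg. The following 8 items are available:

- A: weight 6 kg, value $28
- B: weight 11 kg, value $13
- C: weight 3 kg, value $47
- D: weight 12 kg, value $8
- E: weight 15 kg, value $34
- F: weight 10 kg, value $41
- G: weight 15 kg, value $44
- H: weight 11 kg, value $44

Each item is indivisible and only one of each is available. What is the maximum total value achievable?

Check high-value combinations within 29 kg:
- C+G+H: weight 3+15+11=29, value 47+44+44=135
- C+F+H: weight 3+10+11=24, value 47+41+44=132
- C+F+G: weight 3+10+15=28, value 47+41+44=132
- C+E+H: weight 3+15+11=29, value 47+34+44=125
Best: $135.

$135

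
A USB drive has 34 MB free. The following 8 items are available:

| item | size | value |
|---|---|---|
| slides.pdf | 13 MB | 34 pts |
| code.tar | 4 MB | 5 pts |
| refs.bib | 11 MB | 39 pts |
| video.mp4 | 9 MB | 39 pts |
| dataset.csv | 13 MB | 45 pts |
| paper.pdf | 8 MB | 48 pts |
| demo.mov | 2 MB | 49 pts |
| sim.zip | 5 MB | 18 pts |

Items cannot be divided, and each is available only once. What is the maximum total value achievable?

Check high-value combinations within 34 MB:
- video.mp4+dataset.csv+paper.pdf+demo.mov: size 9+13+8+2=32, value 39+45+48+49=181
- refs.bib+dataset.csv+paper.pdf+demo.mov: size 11+13+8+2=34, value 39+45+48+49=181
- code.tar+refs.bib+video.mp4+paper.pdf+demo.mov: size 4+11+9+8+2=34, value 5+39+39+48+49=180
Best: 181 pts.

181 pts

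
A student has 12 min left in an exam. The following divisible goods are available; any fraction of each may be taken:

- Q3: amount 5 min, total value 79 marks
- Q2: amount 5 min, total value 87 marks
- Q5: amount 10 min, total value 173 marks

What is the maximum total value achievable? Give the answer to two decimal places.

208.10

Take in order of value per unit:
- Q2 (87/5 per unit): all 5 → value 87, running total 87.00
- Q5 (173/10 per unit): 7 of 10 → value 7×173/10 = 121.1000, running total 208.10
Total 208.10.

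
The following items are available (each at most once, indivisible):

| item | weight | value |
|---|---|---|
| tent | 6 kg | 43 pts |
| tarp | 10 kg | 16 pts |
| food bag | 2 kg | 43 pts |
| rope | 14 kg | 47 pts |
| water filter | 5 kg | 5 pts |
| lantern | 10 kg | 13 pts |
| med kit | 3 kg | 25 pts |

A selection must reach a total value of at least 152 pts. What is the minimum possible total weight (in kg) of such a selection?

Subsets with value ≥ 152, sorted by total weight:
- tent+food bag+rope+med kit: weight 25, value 158
- tent+food bag+rope+water filter+med kit: weight 30, value 163
Minimum weight: 25 kg.

25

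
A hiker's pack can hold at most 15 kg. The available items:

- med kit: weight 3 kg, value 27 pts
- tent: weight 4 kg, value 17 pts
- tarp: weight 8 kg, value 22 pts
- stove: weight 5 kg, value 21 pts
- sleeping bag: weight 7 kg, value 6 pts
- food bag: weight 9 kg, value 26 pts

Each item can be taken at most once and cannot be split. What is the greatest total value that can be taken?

66 pts

Check high-value combinations within 15 kg:
- med kit+tent+tarp: weight 3+4+8=15, value 27+17+22=66
- med kit+tent+stove: weight 3+4+5=12, value 27+17+21=65
- med kit+stove+sleeping bag: weight 3+5+7=15, value 27+21+6=54
- med kit+food bag: weight 3+9=12, value 27+26=53
- med kit+tent+sleeping bag: weight 3+4+7=14, value 27+17+6=50
Best: 66 pts.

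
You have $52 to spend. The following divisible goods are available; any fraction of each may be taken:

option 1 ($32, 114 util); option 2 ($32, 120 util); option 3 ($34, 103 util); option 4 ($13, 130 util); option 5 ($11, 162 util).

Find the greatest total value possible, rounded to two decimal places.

397.00

Take in order of value per unit:
- option 5 (162/11 per unit): all 11 → value 162, running total 162.00
- option 4 (130/13 per unit): all 13 → value 130, running total 292.00
- option 2 (120/32 per unit): 28 of 32 → value 28×120/32 = 105.0000, running total 397.00
Total 397.00.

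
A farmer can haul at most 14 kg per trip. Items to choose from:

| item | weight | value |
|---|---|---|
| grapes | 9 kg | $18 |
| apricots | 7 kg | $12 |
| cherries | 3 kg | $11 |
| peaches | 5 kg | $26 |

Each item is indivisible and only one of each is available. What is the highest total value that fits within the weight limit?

This is a 0/1 knapsack; check combinations near the capacity.
- grapes+peaches: weight 9+5=14, value 18+26=44
- apricots+peaches: weight 7+5=12, value 12+26=38
- cherries+peaches: weight 3+5=8, value 11+26=37
Best: $44.

$44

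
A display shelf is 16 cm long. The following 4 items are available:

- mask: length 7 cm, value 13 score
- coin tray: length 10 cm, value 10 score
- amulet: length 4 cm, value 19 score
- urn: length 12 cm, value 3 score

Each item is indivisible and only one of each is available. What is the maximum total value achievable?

Check high-value combinations within 16 cm:
- mask+amulet: length 7+4=11, value 13+19=32
- coin tray+amulet: length 10+4=14, value 10+19=29
- amulet+urn: length 4+12=16, value 19+3=22
- amulet: length 4, value 19
- mask: length 7, value 13
Best: 32 score.

32 score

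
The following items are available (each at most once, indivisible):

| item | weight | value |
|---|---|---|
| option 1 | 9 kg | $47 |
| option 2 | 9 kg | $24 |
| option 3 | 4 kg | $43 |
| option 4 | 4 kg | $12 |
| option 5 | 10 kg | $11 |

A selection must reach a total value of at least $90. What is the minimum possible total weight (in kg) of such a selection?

Subsets with value ≥ 90, sorted by total weight:
- option 1+option 3: weight 13, value 90
- option 1+option 3+option 4: weight 17, value 102
- option 1+option 2+option 3: weight 22, value 114
Minimum weight: 13 kg.

13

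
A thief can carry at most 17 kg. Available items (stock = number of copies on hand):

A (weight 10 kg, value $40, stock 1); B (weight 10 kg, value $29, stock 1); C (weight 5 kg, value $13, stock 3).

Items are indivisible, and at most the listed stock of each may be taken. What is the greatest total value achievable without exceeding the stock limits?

$53

Top feasible selections:
- 1×A + 1×C: weight 15, value 53
- 1×B + 1×C: weight 15, value 42
- 1×A: weight 10, value 40
- 3×C: weight 15, value 39
Best: $53.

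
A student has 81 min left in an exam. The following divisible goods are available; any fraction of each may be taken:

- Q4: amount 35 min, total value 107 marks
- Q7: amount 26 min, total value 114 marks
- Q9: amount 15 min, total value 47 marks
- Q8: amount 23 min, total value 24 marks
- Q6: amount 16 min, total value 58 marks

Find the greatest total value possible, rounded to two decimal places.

292.37

Take in order of value per unit:
- Q7 (114/26 per unit): all 26 → value 114, running total 114.00
- Q6 (58/16 per unit): all 16 → value 58, running total 172.00
- Q9 (47/15 per unit): all 15 → value 47, running total 219.00
- Q4 (107/35 per unit): 24 of 35 → value 24×107/35 = 73.3714, running total 292.37
Total 292.37.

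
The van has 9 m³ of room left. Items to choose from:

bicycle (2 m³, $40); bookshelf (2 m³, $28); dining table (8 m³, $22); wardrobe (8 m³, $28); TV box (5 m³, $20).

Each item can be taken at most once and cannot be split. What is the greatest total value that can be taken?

$88

Check high-value combinations within 9 m³:
- bicycle+bookshelf+TV box: volume 2+2+5=9, value 40+28+20=88
- bicycle+bookshelf: volume 2+2=4, value 40+28=68
- bicycle+TV box: volume 2+5=7, value 40+20=60
- bookshelf+TV box: volume 2+5=7, value 28+20=48
Best: $88.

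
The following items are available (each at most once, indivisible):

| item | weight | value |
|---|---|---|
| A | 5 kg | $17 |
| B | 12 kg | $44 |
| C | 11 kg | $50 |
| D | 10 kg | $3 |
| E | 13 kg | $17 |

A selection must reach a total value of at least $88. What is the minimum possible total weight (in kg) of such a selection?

Subsets with value ≥ 88, sorted by total weight:
- B+C: weight 23, value 94
- A+B+C: weight 28, value 111
- B+C+D: weight 33, value 97
Minimum weight: 23 kg.

23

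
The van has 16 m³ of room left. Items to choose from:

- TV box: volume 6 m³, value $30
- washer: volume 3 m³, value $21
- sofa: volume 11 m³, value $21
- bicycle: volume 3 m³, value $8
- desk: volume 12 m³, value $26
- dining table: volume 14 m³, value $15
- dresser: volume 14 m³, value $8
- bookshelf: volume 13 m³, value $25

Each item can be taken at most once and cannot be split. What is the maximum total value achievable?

$59

This is a 0/1 knapsack; check combinations near the capacity.
- TV box+washer+bicycle: volume 6+3+3=12, value 30+21+8=59
- TV box+washer: volume 6+3=9, value 30+21=51
- washer+desk: volume 3+12=15, value 21+26=47
- washer+bookshelf: volume 3+13=16, value 21+25=46
- washer+sofa: volume 3+11=14, value 21+21=42
Best: $59.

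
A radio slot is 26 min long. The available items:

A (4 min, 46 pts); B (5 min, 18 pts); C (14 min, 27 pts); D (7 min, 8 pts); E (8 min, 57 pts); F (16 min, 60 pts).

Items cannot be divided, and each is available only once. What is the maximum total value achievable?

Check high-value combinations within 26 min:
- A+C+E: duration 4+14+8=26, value 46+27+57=130
- A+B+D+E: duration 4+5+7+8=24, value 46+18+8+57=129
- A+B+F: duration 4+5+16=25, value 46+18+60=124
- A+B+E: duration 4+5+8=17, value 46+18+57=121
- E+F: duration 8+16=24, value 57+60=117
Best: 130 pts.

130 pts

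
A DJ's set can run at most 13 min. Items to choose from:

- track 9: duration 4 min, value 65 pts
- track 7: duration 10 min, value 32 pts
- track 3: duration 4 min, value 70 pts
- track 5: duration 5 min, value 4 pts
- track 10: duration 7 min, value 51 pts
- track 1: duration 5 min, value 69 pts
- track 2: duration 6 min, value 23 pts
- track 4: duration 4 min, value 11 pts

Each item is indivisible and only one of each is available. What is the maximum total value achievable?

204 pts

This is a 0/1 knapsack; check combinations near the capacity.
- track 9+track 3+track 1: duration 4+4+5=13, value 65+70+69=204
- track 3+track 1+track 4: duration 4+5+4=13, value 70+69+11=150
- track 9+track 3+track 4: duration 4+4+4=12, value 65+70+11=146
- track 9+track 1+track 4: duration 4+5+4=13, value 65+69+11=145
Best: 204 pts.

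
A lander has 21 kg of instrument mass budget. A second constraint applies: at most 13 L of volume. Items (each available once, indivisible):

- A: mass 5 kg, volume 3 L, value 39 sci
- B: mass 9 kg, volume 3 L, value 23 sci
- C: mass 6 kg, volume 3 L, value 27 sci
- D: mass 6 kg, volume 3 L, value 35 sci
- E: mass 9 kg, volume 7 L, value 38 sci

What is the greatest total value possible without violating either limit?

112 sci

Feasible sets respecting both limits:
- A+D+E: mass 20, volume 13, value 112
- A+C+E: mass 20, volume 13, value 104
- A+C+D: mass 17, volume 9, value 101
Best: 112 sci.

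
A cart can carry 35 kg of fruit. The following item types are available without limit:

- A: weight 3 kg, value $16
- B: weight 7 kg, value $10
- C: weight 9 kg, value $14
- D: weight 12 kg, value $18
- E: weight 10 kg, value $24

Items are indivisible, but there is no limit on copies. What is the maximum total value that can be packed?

$176

Best value-per-unit is A at 16/3, and filling with it alone uses weight 11×3=33. No mix of the others beats 11×16 = 176.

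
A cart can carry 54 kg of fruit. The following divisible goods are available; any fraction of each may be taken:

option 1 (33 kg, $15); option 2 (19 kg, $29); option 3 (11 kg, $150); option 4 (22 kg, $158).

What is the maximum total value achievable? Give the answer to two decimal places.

Take in order of value per unit:
- option 3 (150/11 per unit): all 11 → value 150, running total 150.00
- option 4 (158/22 per unit): all 22 → value 158, running total 308.00
- option 2 (29/19 per unit): all 19 → value 29, running total 337.00
- option 1 (15/33 per unit): 2 of 33 → value 2×15/33 = 0.9091, running total 337.91
Total 337.91.

337.91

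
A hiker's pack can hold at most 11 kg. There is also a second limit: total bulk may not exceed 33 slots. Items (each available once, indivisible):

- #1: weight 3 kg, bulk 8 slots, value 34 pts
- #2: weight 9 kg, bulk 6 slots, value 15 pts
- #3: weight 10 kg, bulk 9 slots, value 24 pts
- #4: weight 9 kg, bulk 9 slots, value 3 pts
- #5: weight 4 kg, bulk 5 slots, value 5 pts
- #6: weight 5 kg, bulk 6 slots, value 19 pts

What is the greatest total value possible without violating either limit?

Feasible sets respecting both limits:
- #1+#6: weight 8, bulk 14, value 53
- #1+#5: weight 7, bulk 13, value 39
- #1: weight 3, bulk 8, value 34
- #3: weight 10, bulk 9, value 24
Best: 53 pts.

53 pts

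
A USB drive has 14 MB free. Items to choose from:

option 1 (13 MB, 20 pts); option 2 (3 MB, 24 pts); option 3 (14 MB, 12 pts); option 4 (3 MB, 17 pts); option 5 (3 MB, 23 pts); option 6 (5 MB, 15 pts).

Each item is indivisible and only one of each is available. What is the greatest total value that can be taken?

Check high-value combinations within 14 MB:
- option 2+option 4+option 5+option 6: size 3+3+3+5=14, value 24+17+23+15=79
- option 2+option 4+option 5: size 3+3+3=9, value 24+17+23=64
- option 2+option 5+option 6: size 3+3+5=11, value 24+23+15=62
Best: 79 pts.

79 pts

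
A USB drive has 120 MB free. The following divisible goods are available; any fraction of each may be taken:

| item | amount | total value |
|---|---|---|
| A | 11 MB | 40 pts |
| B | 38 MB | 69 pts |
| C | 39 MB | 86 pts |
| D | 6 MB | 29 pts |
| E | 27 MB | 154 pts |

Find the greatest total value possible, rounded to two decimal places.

Take in order of value per unit:
- E (154/27 per unit): all 27 → value 154, running total 154.00
- D (29/6 per unit): all 6 → value 29, running total 183.00
- A (40/11 per unit): all 11 → value 40, running total 223.00
- C (86/39 per unit): all 39 → value 86, running total 309.00
- B (69/38 per unit): 37 of 38 → value 37×69/38 = 67.1842, running total 376.18
Total 376.18.

376.18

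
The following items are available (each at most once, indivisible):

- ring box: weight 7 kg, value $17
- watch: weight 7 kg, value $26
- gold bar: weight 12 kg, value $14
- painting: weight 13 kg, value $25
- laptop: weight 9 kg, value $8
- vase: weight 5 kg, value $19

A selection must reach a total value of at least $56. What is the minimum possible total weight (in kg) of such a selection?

Subsets with value ≥ 56, sorted by total weight:
- ring box+watch+vase: weight 19, value 62
- watch+gold bar+vase: weight 24, value 59
Minimum weight: 19 kg.

19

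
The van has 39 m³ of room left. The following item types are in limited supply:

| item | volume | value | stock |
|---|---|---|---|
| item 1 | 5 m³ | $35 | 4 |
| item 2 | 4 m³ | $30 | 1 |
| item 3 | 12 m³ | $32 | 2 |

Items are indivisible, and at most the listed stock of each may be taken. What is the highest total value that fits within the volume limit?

$202

Best selections within volume 39 and stock limits:
- 4×item 1 + 1×item 2 + 1×item 3: volume 36, value 202
- 4×item 1 + 1×item 3: volume 32, value 172
Best: $202.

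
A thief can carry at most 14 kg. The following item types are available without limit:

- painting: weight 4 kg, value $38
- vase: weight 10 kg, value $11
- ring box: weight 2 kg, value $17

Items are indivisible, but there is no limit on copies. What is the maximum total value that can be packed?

Best value-per-unit is painting at 38/4; filling with it alone gives 3×38 = 114.
Optimal mix: 3×painting + 1×ring box → weight 14, value 131.

$131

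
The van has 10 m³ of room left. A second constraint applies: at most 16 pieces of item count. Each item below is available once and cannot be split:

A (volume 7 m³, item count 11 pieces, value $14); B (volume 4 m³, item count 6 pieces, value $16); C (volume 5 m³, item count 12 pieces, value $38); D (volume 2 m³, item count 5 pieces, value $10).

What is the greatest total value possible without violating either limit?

Feasible sets respecting both limits:
- C: volume 5, item count 12, value 38
- B+D: volume 6, item count 11, value 26
- A+D: volume 9, item count 16, value 24
- B: volume 4, item count 6, value 16
Best: $38.

$38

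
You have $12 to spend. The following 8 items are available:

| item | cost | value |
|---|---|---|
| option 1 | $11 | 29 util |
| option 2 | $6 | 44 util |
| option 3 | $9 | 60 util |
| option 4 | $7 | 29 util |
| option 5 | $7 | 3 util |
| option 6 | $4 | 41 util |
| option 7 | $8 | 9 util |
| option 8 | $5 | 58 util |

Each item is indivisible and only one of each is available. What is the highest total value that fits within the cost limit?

102 util

Check high-value combinations within $12:
- option 2+option 8: cost 6+5=11, value 44+58=102
- option 6+option 8: cost 4+5=9, value 41+58=99
- option 4+option 8: cost 7+5=12, value 29+58=87
- option 2+option 6: cost 6+4=10, value 44+41=85
- option 4+option 6: cost 7+4=11, value 29+41=70
Best: 102 util.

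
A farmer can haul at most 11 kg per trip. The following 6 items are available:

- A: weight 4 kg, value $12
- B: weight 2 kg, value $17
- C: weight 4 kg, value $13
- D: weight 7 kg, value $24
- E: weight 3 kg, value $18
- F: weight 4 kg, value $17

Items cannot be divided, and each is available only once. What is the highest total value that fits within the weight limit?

$52

This is a 0/1 knapsack; check combinations near the capacity.
- B+E+F: weight 2+3+4=9, value 17+18+17=52
- B+C+E: weight 2+4+3=9, value 17+13+18=48
- C+E+F: weight 4+3+4=11, value 13+18+17=48
Best: $52.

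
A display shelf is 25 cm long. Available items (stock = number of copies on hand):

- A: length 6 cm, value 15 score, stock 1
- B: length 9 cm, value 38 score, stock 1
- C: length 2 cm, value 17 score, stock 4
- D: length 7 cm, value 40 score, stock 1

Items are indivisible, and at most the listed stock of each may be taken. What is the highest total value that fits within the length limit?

146 score

Top feasible selections:
- 1×B + 4×C + 1×D: length 24, value 146
- 1×B + 3×C + 1×D: length 22, value 129
- 1×A + 4×C + 1×D: length 21, value 123
- 1×A + 1×B + 4×C: length 23, value 121
Best: 146 score.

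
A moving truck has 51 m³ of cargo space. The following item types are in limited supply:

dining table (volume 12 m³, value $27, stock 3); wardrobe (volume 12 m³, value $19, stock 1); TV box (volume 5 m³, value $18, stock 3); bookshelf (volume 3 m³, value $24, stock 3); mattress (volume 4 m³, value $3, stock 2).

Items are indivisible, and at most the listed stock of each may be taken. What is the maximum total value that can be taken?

Best selections within volume 51 and stock limits:
- 2×dining table + 3×TV box + 3×bookshelf: volume 48, value 180
- 1×dining table + 1×wardrobe + 3×TV box + 3×bookshelf: volume 48, value 172
- 3×dining table + 1×TV box + 3×bookshelf: volume 50, value 171
- 2×dining table + 2×TV box + 3×bookshelf + 2×mattress: volume 51, value 168
Best: $180.

$180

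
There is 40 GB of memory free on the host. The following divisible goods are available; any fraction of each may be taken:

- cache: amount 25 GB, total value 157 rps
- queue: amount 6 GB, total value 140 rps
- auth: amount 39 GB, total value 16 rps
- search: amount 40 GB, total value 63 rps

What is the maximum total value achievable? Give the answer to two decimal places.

Take in order of value per unit:
- queue (140/6 per unit): all 6 → value 140, running total 140.00
- cache (157/25 per unit): all 25 → value 157, running total 297.00
- search (63/40 per unit): 9 of 40 → value 9×63/40 = 14.1750, running total 311.18
Total 311.18.

311.18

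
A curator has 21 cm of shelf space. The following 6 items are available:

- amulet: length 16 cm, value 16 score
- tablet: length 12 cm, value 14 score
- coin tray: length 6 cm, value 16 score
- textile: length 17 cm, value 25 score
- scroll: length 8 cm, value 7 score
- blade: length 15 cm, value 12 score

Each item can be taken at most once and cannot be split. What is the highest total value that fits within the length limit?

30 score

Check high-value combinations within 21 cm:
- tablet+coin tray: length 12+6=18, value 14+16=30
- coin tray+blade: length 6+15=21, value 16+12=28
- textile: length 17, value 25
- coin tray+scroll: length 6+8=14, value 16+7=23
- tablet+scroll: length 12+8=20, value 14+7=21
Best: 30 score.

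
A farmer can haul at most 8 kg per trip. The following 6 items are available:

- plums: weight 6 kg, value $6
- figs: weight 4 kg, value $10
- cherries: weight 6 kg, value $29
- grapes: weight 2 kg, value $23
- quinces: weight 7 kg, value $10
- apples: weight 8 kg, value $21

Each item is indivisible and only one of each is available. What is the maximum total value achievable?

$52

Check high-value combinations within 8 kg:
- cherries+grapes: weight 6+2=8, value 29+23=52
- figs+grapes: weight 4+2=6, value 10+23=33
- cherries: weight 6, value 29
Best: $52.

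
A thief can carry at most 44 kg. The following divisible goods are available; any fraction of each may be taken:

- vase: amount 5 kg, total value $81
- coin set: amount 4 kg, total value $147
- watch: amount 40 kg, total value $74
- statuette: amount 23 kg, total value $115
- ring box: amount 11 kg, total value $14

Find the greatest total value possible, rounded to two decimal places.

Take in order of value per unit:
- coin set (147/4 per unit): all 4 → value 147, running total 147.00
- vase (81/5 per unit): all 5 → value 81, running total 228.00
- statuette (115/23 per unit): all 23 → value 115, running total 343.00
- watch (74/40 per unit): 12 of 40 → value 12×74/40 = 22.2000, running total 365.20
Total 365.20.

365.20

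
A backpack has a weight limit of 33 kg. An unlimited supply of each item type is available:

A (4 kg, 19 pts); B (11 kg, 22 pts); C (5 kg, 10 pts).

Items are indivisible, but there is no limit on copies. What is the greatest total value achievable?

Best value-per-unit is A at 19/4, and filling with it alone uses weight 8×4=32. No mix of the others beats 8×19 = 152.

152 pts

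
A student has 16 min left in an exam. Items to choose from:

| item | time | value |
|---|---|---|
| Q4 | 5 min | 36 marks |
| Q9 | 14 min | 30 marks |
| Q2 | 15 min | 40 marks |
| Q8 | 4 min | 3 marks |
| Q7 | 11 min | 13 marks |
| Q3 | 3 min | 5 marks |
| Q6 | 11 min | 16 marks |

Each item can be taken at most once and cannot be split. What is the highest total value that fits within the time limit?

52 marks

Check high-value combinations within 16 min:
- Q4+Q6: time 5+11=16, value 36+16=52
- Q4+Q7: time 5+11=16, value 36+13=49
- Q4+Q8+Q3: time 5+4+3=12, value 36+3+5=44
- Q4+Q3: time 5+3=8, value 36+5=41
Best: 52 marks.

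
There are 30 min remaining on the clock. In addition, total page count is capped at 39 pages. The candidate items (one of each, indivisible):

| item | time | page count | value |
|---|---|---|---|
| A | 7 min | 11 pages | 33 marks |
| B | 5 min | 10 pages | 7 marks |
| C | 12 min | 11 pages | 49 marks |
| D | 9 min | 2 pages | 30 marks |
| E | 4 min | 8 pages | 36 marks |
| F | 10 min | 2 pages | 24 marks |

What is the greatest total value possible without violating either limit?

Feasible sets respecting both limits:
- A+D+E+F: time 30, page count 23, value 123
- B+C+D+E: time 30, page count 31, value 122
- A+C+E: time 23, page count 30, value 118
Best: 123 marks.

123 marks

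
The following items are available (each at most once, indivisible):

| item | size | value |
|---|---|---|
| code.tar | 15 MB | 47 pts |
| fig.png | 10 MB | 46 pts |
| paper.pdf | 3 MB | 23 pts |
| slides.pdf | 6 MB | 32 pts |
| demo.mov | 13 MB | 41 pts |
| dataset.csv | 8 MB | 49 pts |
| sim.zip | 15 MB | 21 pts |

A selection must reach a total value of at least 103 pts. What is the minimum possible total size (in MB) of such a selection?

Subsets with value ≥ 103, sorted by total size:
- paper.pdf+slides.pdf+dataset.csv: size 17, value 104
- fig.png+paper.pdf+dataset.csv: size 21, value 118
Minimum size: 17 MB.

17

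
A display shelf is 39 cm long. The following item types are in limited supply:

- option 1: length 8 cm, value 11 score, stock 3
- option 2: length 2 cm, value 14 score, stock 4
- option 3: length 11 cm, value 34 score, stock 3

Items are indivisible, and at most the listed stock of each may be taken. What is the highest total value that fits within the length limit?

Best selections within length 39 and stock limits:
- 3×option 2 + 3×option 3: length 39, value 144
- 1×option 1 + 4×option 2 + 2×option 3: length 38, value 135
- 2×option 2 + 3×option 3: length 37, value 130
Best: 144 score.

144 score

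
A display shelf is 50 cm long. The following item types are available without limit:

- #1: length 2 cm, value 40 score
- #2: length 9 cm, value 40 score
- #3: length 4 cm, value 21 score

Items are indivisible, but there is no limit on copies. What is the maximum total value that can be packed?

Best value-per-unit is #1 at 40/2, and filling with it alone uses length 25×2=50. No mix of the others beats 25×40 = 1000.

1000 score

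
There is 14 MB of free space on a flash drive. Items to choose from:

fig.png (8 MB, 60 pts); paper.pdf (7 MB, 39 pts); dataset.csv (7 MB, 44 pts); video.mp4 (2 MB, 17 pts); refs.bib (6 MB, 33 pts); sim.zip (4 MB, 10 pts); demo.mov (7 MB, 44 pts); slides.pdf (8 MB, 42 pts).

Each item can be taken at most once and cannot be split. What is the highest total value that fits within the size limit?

Check high-value combinations within 14 MB:
- fig.png+refs.bib: size 8+6=14, value 60+33=93
- dataset.csv+demo.mov: size 7+7=14, value 44+44=88
- fig.png+video.mp4+sim.zip: size 8+2+4=14, value 60+17+10=87
Best: 93 pts.

93 pts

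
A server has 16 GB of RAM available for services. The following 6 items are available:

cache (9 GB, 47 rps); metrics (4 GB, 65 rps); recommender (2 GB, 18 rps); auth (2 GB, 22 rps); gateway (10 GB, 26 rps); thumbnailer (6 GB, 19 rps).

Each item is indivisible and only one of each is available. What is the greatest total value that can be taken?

Check high-value combinations within 16 GB:
- cache+metrics+auth: memory 9+4+2=15, value 47+65+22=134
- cache+metrics+recommender: memory 9+4+2=15, value 47+65+18=130
- metrics+recommender+auth+thumbnailer: memory 4+2+2+6=14, value 65+18+22+19=124
Best: 134 rps.

134 rps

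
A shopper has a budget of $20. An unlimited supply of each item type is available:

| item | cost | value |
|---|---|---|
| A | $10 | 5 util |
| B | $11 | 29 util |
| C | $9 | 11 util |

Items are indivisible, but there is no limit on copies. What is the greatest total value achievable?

Best value-per-unit is B at 29/11; filling with it alone gives 1×29 = 29.
Optimal mix: 1×B + 1×C → cost 20, value 40.

40 util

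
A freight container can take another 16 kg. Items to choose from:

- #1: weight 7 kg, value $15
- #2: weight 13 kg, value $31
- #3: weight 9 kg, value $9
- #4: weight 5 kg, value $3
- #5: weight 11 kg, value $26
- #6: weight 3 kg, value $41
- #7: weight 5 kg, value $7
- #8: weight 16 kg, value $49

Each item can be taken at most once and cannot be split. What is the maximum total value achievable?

Check high-value combinations within 16 kg:
- #2+#6: weight 13+3=16, value 31+41=72
- #5+#6: weight 11+3=14, value 26+41=67
- #1+#6+#7: weight 7+3+5=15, value 15+41+7=63
- #1+#4+#6: weight 7+5+3=15, value 15+3+41=59
- #1+#6: weight 7+3=10, value 15+41=56
Best: $72.

$72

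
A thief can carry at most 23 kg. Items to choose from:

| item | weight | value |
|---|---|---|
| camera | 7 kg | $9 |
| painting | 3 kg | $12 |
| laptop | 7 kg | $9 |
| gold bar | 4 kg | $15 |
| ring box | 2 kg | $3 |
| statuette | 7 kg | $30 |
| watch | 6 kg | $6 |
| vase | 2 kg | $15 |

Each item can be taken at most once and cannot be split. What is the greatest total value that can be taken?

Check high-value combinations within 23 kg:
- camera+painting+gold bar+statuette+vase: weight 7+3+4+7+2=23, value 9+12+15+30+15=81
- painting+laptop+gold bar+statuette+vase: weight 3+7+4+7+2=23, value 12+9+15+30+15=81
- painting+gold bar+statuette+watch+vase: weight 3+4+7+6+2=22, value 12+15+30+6+15=78
- painting+gold bar+ring box+statuette+vase: weight 3+4+2+7+2=18, value 12+15+3+30+15=75
Best: $81.

$81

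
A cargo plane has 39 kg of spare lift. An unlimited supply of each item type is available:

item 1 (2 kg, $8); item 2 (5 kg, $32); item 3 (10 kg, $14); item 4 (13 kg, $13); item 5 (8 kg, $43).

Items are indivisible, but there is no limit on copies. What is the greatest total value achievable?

$240

Best value-per-unit is item 2 at 32/5; filling with it alone gives 7×32 = 224.
Optimal mix: 2×item 1 + 7×item 2 → weight 39, value 240.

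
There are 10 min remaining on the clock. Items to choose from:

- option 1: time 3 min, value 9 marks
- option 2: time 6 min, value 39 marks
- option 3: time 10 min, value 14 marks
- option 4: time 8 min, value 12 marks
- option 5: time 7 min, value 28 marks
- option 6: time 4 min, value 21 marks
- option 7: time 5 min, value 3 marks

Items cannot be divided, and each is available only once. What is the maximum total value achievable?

60 marks

This is a 0/1 knapsack; check combinations near the capacity.
- option 2+option 6: time 6+4=10, value 39+21=60
- option 1+option 2: time 3+6=9, value 9+39=48
- option 2: time 6, value 39
- option 1+option 5: time 3+7=10, value 9+28=37
Best: 60 marks.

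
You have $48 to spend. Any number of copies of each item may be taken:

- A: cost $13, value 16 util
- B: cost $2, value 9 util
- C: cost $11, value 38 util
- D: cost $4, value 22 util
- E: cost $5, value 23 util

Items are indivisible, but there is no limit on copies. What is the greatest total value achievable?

264 util

Best value-per-unit is D at 22/4, and filling with it alone uses cost 12×4=48. No mix of the others beats 12×22 = 264.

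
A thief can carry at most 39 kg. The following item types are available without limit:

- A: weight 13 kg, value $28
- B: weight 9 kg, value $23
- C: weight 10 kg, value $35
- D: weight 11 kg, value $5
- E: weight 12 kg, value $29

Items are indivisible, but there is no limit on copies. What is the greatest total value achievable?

$128

Best value-per-unit is C at 35/10; filling with it alone gives 3×35 = 105.
Optimal mix: 1×B + 3×C → weight 39, value 128.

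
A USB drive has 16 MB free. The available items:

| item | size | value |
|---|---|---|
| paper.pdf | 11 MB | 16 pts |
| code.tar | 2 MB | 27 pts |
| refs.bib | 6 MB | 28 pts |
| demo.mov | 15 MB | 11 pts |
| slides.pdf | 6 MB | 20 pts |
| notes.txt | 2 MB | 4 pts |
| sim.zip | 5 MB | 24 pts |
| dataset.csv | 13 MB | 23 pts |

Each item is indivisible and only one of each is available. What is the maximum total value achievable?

83 pts

Check high-value combinations within 16 MB:
- code.tar+refs.bib+notes.txt+sim.zip: size 2+6+2+5=15, value 27+28+4+24=83
- code.tar+refs.bib+sim.zip: size 2+6+5=13, value 27+28+24=79
- code.tar+refs.bib+slides.pdf+notes.txt: size 2+6+6+2=16, value 27+28+20+4=79
- code.tar+refs.bib+slides.pdf: size 2+6+6=14, value 27+28+20=75
Best: 83 pts.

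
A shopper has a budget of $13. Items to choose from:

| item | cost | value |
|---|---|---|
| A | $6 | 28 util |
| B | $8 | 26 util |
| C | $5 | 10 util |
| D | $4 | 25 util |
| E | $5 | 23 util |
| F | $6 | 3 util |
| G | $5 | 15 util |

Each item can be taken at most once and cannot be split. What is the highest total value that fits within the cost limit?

53 util

Check high-value combinations within $13:
- A+D: cost 6+4=10, value 28+25=53
- A+E: cost 6+5=11, value 28+23=51
- B+D: cost 8+4=12, value 26+25=51
Best: 53 util.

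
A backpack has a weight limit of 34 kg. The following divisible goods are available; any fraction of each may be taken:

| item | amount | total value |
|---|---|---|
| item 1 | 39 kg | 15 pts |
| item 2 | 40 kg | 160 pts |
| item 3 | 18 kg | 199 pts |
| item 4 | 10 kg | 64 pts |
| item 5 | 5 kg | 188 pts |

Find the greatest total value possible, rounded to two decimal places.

Take in order of value per unit:
- item 5 (188/5 per unit): all 5 → value 188, running total 188.00
- item 3 (199/18 per unit): all 18 → value 199, running total 387.00
- item 4 (64/10 per unit): all 10 → value 64, running total 451.00
- item 2 (160/40 per unit): 1 of 40 → value 1×160/40 = 4.0000, running total 455.00
Total 455.00.

455.00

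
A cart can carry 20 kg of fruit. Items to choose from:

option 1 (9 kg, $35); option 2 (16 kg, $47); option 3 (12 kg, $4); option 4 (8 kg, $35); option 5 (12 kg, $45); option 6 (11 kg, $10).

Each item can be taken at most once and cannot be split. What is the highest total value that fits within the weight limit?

$80

Check high-value combinations within 20 kg:
- option 4+option 5: weight 8+12=20, value 35+45=80
- option 1+option 4: weight 9+8=17, value 35+35=70
- option 2: weight 16, value 47
- option 5: weight 12, value 45
Best: $80.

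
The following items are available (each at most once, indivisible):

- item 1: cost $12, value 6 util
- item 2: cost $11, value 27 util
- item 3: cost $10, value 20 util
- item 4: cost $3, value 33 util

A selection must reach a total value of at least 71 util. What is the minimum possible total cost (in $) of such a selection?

Subsets with value ≥ 71, sorted by total cost:
- item 2+item 3+item 4: cost 24, value 80
- item 1+item 2+item 3+item 4: cost 36, value 86
Minimum cost: 24 $.

24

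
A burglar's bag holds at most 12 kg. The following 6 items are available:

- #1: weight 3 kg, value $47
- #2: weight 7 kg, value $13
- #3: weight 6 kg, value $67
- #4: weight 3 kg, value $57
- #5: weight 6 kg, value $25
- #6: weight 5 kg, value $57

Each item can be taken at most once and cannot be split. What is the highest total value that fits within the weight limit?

Check high-value combinations within 12 kg:
- #1+#3+#4: weight 3+6+3=12, value 47+67+57=171
- #1+#4+#6: weight 3+3+5=11, value 47+57+57=161
- #1+#4+#5: weight 3+3+6=12, value 47+57+25=129
Best: $171.

$171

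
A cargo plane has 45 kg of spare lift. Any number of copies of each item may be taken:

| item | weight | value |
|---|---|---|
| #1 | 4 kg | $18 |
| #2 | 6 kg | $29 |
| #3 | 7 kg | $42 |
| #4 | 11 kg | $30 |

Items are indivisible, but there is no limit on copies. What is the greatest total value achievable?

$257

Best value-per-unit is #3 at 42/7; filling with it alone gives 6×42 = 252.
Optimal mix: 1×#1 + 1×#2 + 5×#3 → weight 45, value 257.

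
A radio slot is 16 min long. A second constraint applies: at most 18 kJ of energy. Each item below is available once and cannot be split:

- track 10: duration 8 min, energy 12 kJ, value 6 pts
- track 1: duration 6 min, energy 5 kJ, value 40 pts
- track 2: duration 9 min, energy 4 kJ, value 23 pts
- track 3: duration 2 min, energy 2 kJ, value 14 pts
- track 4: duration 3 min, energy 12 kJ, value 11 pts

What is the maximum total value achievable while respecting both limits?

63 pts

Feasible sets respecting both limits:
- track 1+track 2: duration 15, energy 9, value 63
- track 1+track 3: duration 8, energy 7, value 54
- track 1+track 4: duration 9, energy 17, value 51
- track 2+track 3+track 4: duration 14, energy 18, value 48
Best: 63 pts.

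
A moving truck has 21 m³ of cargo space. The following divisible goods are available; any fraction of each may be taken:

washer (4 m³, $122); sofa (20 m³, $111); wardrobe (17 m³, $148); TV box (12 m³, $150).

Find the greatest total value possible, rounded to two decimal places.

315.53

Take in order of value per unit:
- washer (122/4 per unit): all 4 → value 122, running total 122.00
- TV box (150/12 per unit): all 12 → value 150, running total 272.00
- wardrobe (148/17 per unit): 5 of 17 → value 5×148/17 = 43.5294, running total 315.53
Total 315.53.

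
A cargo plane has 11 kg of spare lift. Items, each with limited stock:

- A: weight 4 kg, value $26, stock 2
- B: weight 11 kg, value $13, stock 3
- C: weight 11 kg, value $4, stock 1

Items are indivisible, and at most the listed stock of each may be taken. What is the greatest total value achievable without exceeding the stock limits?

$52

Best selections within weight 11 and stock limits:
- 2×A: weight 8, value 52
- 1×A: weight 4, value 26
- 1×B: weight 11, value 13
Best: $52.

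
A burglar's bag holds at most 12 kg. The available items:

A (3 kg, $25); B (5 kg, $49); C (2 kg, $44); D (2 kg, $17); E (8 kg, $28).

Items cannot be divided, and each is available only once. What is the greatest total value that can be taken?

$135

Check high-value combinations within 12 kg:
- A+B+C+D: weight 3+5+2+2=12, value 25+49+44+17=135
- A+B+C: weight 3+5+2=10, value 25+49+44=118
- B+C+D: weight 5+2+2=9, value 49+44+17=110
- B+C: weight 5+2=7, value 49+44=93
Best: $135.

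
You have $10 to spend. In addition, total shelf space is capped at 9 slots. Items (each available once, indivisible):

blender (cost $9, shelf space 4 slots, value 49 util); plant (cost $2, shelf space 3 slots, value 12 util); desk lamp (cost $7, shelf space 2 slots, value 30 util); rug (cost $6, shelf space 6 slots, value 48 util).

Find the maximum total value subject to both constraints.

Feasible sets respecting both limits:
- plant+rug: cost 8, shelf space 9, value 60
- blender: cost 9, shelf space 4, value 49
- rug: cost 6, shelf space 6, value 48
Best: 60 util.

60 util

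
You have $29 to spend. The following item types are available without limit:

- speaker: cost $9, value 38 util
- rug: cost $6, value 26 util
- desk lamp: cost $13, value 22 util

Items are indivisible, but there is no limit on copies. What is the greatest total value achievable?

116 util

Best value-per-unit is rug at 26/6; filling with it alone gives 4×26 = 104.
Optimal mix: 1×speaker + 3×rug → cost 27, value 116.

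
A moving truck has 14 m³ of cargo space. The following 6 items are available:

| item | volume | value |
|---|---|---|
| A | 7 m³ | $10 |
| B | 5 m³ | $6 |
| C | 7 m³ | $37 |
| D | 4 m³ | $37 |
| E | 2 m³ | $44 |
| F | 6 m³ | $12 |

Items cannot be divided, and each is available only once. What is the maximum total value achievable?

Check high-value combinations within 14 m³:
- C+D+E: volume 7+4+2=13, value 37+37+44=118
- D+E+F: volume 4+2+6=12, value 37+44+12=93
- A+D+E: volume 7+4+2=13, value 10+37+44=91
- B+D+E: volume 5+4+2=11, value 6+37+44=87
Best: $118.

$118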